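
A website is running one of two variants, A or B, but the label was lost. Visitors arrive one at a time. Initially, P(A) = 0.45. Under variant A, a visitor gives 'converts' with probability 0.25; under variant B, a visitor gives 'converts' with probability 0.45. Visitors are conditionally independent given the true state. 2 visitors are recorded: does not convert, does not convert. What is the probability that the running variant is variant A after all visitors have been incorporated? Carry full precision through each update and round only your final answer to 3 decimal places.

0.603

After 'does not convert': P(A) = 0.75·0.4500 / (0.75·0.4500 + 0.55·0.5500) ≈ 0.5273
After 'does not convert': P(A) = 0.75·0.5273 / (0.75·0.5273 + 0.55·0.4727) ≈ 0.6034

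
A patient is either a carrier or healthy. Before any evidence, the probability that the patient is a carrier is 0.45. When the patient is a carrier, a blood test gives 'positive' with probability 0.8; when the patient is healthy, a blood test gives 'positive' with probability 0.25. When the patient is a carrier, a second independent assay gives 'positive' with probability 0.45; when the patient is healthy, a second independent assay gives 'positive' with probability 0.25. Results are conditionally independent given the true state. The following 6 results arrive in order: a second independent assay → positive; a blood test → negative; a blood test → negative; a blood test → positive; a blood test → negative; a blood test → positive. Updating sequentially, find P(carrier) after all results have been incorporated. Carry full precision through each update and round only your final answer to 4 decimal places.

After a second independent assay='positive': P(carrier) = 0.45·0.4500 / (0.45·0.4500 + 0.25·0.5500) ≈ 0.5956
After a blood test='negative': P(carrier) = 0.2·0.5956 / (0.2·0.5956 + 0.75·0.4044) ≈ 0.2820
After a blood test='negative': P(carrier) = 0.2·0.2820 / (0.2·0.2820 + 0.75·0.7180) ≈ 0.0948
After a blood test='positive': P(carrier) = 0.8·0.0948 / (0.8·0.0948 + 0.25·0.9052) ≈ 0.2510
After a blood test='negative': P(carrier) = 0.2·0.2510 / (0.2·0.2510 + 0.75·0.7490) ≈ 0.0820
After a blood test='positive': P(carrier) = 0.8·0.0820 / (0.8·0.0820 + 0.25·0.9180) ≈ 0.2224

0.2224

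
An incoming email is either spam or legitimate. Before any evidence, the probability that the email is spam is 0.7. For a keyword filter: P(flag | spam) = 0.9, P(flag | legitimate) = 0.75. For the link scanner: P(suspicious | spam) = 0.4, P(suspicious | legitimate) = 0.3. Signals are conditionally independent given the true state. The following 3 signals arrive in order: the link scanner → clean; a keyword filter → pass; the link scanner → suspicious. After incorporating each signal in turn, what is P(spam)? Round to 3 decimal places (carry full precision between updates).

After the link scanner='clean': P(spam) = 0.6·0.7000 / (0.6·0.7000 + 0.7·0.3000) ≈ 0.6667
After a keyword filter='pass': P(spam) = 0.1·0.6667 / (0.1·0.6667 + 0.25·0.3333) ≈ 0.4444
After the link scanner='suspicious': P(spam) = 0.4·0.4444 / (0.4·0.4444 + 0.3·0.5556) ≈ 0.5161

0.516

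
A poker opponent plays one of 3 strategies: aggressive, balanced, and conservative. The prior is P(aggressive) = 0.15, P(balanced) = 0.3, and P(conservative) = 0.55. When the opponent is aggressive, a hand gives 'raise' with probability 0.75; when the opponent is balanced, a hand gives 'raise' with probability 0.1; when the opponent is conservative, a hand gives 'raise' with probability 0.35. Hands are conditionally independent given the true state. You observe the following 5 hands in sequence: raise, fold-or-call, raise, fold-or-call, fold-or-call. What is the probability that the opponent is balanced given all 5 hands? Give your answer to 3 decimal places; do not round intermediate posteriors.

Each posterior becomes the prior for the next update.
After 'raise': normaliser = 0.75·0.1500 + 0.1·0.3000 + 0.35·0.5500; P(aggressive) ≈ 0.3358, P(balanced) ≈ 0.0896, P(conservative) ≈ 0.5746
After 'fold-or-call': normaliser = 0.25·0.3358 + 0.9·0.0896 + 0.65·0.5746; P(aggressive) ≈ 0.1560, P(balanced) ≈ 0.1498, P(conservative) ≈ 0.6942
After 'raise': normaliser = 0.75·0.1560 + 0.1·0.1498 + 0.35·0.6942; P(aggressive) ≈ 0.3121, P(balanced) ≈ 0.0399, P(conservative) ≈ 0.6480
After 'fold-or-call': normaliser = 0.25·0.3121 + 0.9·0.0399 + 0.65·0.6480; P(aggressive) ≈ 0.1458, P(balanced) ≈ 0.0672, P(conservative) ≈ 0.7870
After 'fold-or-call': normaliser = 0.25·0.1458 + 0.9·0.0672 + 0.65·0.7870; P(aggressive) ≈ 0.0599, P(balanced) ≈ 0.0994, P(conservative) ≈ 0.8407

0.099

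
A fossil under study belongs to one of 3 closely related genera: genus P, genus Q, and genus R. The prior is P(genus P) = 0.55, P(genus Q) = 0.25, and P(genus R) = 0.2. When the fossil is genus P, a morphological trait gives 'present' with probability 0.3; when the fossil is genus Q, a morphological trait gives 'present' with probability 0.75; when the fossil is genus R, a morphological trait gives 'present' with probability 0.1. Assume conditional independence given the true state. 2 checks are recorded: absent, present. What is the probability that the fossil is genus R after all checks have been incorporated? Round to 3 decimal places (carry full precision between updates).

0.100

After 'absent': normaliser = 0.7·0.5500 + 0.25·0.2500 + 0.9·0.2000; P(genus P) ≈ 0.6135, P(genus Q) ≈ 0.0996, P(genus R) ≈ 0.2869
After 'present': normaliser = 0.3·0.6135 + 0.75·0.0996 + 0.1·0.2869; P(genus P) ≈ 0.6403, P(genus Q) ≈ 0.2599, P(genus R) ≈ 0.0998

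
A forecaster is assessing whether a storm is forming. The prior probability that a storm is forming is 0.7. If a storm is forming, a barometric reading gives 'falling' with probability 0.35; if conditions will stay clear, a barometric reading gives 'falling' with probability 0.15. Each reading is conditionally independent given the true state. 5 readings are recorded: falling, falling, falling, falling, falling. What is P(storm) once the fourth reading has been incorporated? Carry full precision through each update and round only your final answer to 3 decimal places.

After 'falling': P(storm) = 0.35·0.7000 / (0.35·0.7000 + 0.15·0.3000) ≈ 0.8448
After 'falling': P(storm) = 0.35·0.8448 / (0.35·0.8448 + 0.15·0.1552) ≈ 0.9270
After 'falling': P(storm) = 0.35·0.9270 / (0.35·0.9270 + 0.15·0.0730) ≈ 0.9674
After 'falling': P(storm) = 0.35·0.9674 / (0.35·0.9674 + 0.15·0.0326) ≈ 0.9857

0.986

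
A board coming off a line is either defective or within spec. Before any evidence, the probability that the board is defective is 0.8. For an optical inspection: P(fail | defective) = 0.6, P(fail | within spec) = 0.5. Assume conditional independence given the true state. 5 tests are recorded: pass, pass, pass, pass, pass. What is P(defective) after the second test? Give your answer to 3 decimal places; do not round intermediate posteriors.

After 'pass': P(defective) = 0.4·0.8000 / (0.4·0.8000 + 0.5·0.2000) ≈ 0.7619
After 'pass': P(defective) = 0.4·0.7619 / (0.4·0.7619 + 0.5·0.2381) ≈ 0.7191

0.719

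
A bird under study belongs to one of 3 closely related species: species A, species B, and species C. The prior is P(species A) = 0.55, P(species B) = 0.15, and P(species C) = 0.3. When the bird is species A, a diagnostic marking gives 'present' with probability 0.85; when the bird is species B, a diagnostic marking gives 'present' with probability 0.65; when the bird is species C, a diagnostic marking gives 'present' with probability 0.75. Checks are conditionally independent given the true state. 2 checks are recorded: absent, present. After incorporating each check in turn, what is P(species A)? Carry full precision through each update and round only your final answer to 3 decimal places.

After 'absent': normaliser = 0.15·0.5500 + 0.35·0.1500 + 0.25·0.3000; P(species A) ≈ 0.3929, P(species B) ≈ 0.2500, P(species C) ≈ 0.3571
After 'present': normaliser = 0.85·0.3929 + 0.65·0.2500 + 0.75·0.3571; P(species A) ≈ 0.4369, P(species B) ≈ 0.2126, P(species C) ≈ 0.3505

0.437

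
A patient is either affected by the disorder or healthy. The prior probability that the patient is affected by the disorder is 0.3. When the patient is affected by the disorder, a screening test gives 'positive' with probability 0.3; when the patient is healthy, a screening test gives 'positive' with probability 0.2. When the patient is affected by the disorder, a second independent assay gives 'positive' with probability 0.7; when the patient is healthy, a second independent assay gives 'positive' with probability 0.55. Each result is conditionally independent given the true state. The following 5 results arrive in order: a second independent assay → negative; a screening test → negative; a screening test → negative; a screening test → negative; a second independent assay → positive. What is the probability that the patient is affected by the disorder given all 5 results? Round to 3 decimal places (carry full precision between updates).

0.196

After a second independent assay='negative': P(affected) = 0.3·0.3000 / (0.3·0.3000 + 0.45·0.7000) ≈ 0.2222
After a screening test='negative': P(affected) = 0.7·0.2222 / (0.7·0.2222 + 0.8·0.7778) ≈ 0.2000
After a screening test='negative': P(affected) = 0.7·0.2000 / (0.7·0.2000 + 0.8·0.8000) ≈ 0.1795
After a screening test='negative': P(affected) = 0.7·0.1795 / (0.7·0.1795 + 0.8·0.8205) ≈ 0.1607
After a second independent assay='positive': P(affected) = 0.7·0.1607 / (0.7·0.1607 + 0.55·0.8393) ≈ 0.1959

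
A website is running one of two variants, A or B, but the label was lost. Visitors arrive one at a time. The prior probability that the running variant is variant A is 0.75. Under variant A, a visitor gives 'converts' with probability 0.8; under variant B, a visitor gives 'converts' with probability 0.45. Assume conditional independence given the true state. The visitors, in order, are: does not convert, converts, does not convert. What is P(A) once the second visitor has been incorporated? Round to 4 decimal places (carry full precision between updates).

Each posterior becomes the prior for the next update.
After 'does not convert': P(A) = 0.2·0.7500 / (0.2·0.7500 + 0.55·0.2500) ≈ 0.5217
After 'converts': P(A) = 0.8·0.5217 / (0.8·0.5217 + 0.45·0.4783) ≈ 0.6598

0.6598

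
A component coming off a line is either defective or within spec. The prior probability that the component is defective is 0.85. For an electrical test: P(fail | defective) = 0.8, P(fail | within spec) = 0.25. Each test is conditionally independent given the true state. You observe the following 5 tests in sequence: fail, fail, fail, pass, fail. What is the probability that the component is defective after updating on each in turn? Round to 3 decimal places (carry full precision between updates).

Each posterior becomes the prior for the next update.
After 'fail': P(defective) = 0.8·0.8500 / (0.8·0.8500 + 0.25·0.1500) ≈ 0.9477
After 'fail': P(defective) = 0.8·0.9477 / (0.8·0.9477 + 0.25·0.0523) ≈ 0.9831
After 'fail': P(defective) = 0.8·0.9831 / (0.8·0.9831 + 0.25·0.0169) ≈ 0.9946
After 'pass': P(defective) = 0.2·0.9946 / (0.2·0.9946 + 0.75·0.0054) ≈ 0.9802
After 'fail': P(defective) = 0.8·0.9802 / (0.8·0.9802 + 0.25·0.0198) ≈ 0.9937

0.994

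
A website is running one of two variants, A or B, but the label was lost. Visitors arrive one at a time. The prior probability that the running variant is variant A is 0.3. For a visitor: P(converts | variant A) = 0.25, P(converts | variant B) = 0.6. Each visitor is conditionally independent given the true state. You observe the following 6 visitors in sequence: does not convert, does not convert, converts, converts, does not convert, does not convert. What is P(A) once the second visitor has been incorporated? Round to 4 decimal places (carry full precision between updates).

0.6011

Each posterior becomes the prior for the next update.
After 'does not convert': P(A) = 0.75·0.3000 / (0.75·0.3000 + 0.4·0.7000) ≈ 0.4455
After 'does not convert': P(A) = 0.75·0.4455 / (0.75·0.4455 + 0.4·0.5545) ≈ 0.6011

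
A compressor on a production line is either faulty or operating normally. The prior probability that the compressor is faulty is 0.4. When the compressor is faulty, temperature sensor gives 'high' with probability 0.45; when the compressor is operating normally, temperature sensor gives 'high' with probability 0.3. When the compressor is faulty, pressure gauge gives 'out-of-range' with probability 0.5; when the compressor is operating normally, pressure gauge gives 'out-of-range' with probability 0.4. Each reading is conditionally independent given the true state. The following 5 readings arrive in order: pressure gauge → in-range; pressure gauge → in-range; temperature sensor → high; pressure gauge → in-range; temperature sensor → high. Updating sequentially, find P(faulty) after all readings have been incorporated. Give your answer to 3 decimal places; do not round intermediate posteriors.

After pressure gauge='in-range': P(faulty) = 0.5·0.4000 / (0.5·0.4000 + 0.6·0.6000) ≈ 0.3571
After pressure gauge='in-range': P(faulty) = 0.5·0.3571 / (0.5·0.3571 + 0.6·0.6429) ≈ 0.3165
After temperature sensor='high': P(faulty) = 0.45·0.3165 / (0.45·0.3165 + 0.3·0.6835) ≈ 0.4098
After pressure gauge='in-range': P(faulty) = 0.5·0.4098 / (0.5·0.4098 + 0.6·0.5902) ≈ 0.3666
After temperature sensor='high': P(faulty) = 0.45·0.3666 / (0.45·0.3666 + 0.3·0.6334) ≈ 0.4647

0.465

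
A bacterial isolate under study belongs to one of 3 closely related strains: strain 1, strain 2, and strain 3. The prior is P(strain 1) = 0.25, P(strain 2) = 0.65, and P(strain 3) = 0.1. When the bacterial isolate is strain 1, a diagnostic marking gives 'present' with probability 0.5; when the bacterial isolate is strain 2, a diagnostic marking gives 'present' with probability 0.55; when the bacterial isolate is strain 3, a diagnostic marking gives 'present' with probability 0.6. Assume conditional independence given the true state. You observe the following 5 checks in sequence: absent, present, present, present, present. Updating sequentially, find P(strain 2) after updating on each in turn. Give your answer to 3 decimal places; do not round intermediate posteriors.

Apply Bayes' rule sequentially, carrying P(strain 2) forward.
After 'absent': normaliser = 0.5·0.2500 + 0.45·0.6500 + 0.4·0.1000; P(strain 1) ≈ 0.2732, P(strain 2) ≈ 0.6393, P(strain 3) ≈ 0.0874
After 'present': normaliser = 0.5·0.2732 + 0.55·0.6393 + 0.6·0.0874; P(strain 1) ≈ 0.2527, P(strain 2) ≈ 0.6503, P(strain 3) ≈ 0.0970
After 'present': normaliser = 0.5·0.2527 + 0.55·0.6503 + 0.6·0.0970; P(strain 1) ≈ 0.2330, P(strain 2) ≈ 0.6597, P(strain 3) ≈ 0.1074
After 'present': normaliser = 0.5·0.2330 + 0.55·0.6597 + 0.6·0.1074; P(strain 1) ≈ 0.2142, P(strain 2) ≈ 0.6673, P(strain 3) ≈ 0.1185
After 'present': normaliser = 0.5·0.2142 + 0.55·0.6673 + 0.6·0.1185; P(strain 1) ≈ 0.1965, P(strain 2) ≈ 0.6731, P(strain 3) ≈ 0.1304

0.673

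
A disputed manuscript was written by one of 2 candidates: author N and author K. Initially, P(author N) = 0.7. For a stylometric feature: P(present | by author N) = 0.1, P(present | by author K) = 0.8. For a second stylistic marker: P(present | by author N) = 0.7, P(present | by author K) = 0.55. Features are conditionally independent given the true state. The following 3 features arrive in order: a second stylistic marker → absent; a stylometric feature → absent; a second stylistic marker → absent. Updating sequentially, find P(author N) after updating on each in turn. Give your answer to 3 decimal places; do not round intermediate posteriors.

After a second stylistic marker='absent': P(author N) = 0.3·0.7000 / (0.3·0.7000 + 0.45·0.3000) ≈ 0.6087
After a stylometric feature='absent': P(author N) = 0.9·0.6087 / (0.9·0.6087 + 0.2·0.3913) ≈ 0.8750
After a second stylistic marker='absent': P(author N) = 0.3·0.8750 / (0.3·0.8750 + 0.45·0.1250) ≈ 0.8235

0.824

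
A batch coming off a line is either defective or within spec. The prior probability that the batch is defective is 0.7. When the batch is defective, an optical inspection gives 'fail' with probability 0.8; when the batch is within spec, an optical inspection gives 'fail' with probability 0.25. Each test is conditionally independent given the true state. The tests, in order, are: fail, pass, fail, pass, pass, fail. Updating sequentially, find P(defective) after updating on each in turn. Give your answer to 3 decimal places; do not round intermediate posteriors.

0.592

After 'fail': P(defective) = 0.8·0.7000 / (0.8·0.7000 + 0.25·0.3000) ≈ 0.8819
After 'pass': P(defective) = 0.2·0.8819 / (0.2·0.8819 + 0.75·0.1181) ≈ 0.6657
After 'fail': P(defective) = 0.8·0.6657 / (0.8·0.6657 + 0.25·0.3343) ≈ 0.8643
After 'pass': P(defective) = 0.2·0.8643 / (0.2·0.8643 + 0.75·0.1357) ≈ 0.6295
After 'pass': P(defective) = 0.2·0.6295 / (0.2·0.6295 + 0.75·0.3705) ≈ 0.3118
After 'fail': P(defective) = 0.8·0.3118 / (0.8·0.3118 + 0.25·0.6882) ≈ 0.5918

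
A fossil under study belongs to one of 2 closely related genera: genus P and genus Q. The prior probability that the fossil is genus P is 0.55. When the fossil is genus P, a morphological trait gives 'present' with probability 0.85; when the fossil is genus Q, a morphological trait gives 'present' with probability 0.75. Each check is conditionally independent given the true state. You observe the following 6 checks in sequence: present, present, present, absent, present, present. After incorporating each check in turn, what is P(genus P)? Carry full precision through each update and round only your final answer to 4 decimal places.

0.5783

After 'present': P(genus P) = 0.85·0.5500 / (0.85·0.5500 + 0.75·0.4500) ≈ 0.5807
After 'present': P(genus P) = 0.85·0.5807 / (0.85·0.5807 + 0.75·0.4193) ≈ 0.6109
After 'present': P(genus P) = 0.85·0.6109 / (0.85·0.6109 + 0.75·0.3891) ≈ 0.6402
After 'absent': P(genus P) = 0.15·0.6402 / (0.15·0.6402 + 0.25·0.3598) ≈ 0.5163
After 'present': P(genus P) = 0.85·0.5163 / (0.85·0.5163 + 0.75·0.4837) ≈ 0.5475
After 'present': P(genus P) = 0.85·0.5475 / (0.85·0.5475 + 0.75·0.4525) ≈ 0.5783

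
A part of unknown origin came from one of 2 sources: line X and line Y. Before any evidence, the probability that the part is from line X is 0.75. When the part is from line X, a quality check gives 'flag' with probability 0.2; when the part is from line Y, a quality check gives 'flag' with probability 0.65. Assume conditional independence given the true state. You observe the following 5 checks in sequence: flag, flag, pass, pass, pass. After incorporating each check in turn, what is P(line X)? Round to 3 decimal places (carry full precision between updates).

After 'flag': P(line X) = 0.2·0.7500 / (0.2·0.7500 + 0.65·0.2500) ≈ 0.4800
After 'flag': P(line X) = 0.2·0.4800 / (0.2·0.4800 + 0.65·0.5200) ≈ 0.2212
After 'pass': P(line X) = 0.8·0.2212 / (0.8·0.2212 + 0.35·0.7788) ≈ 0.3936
After 'pass': P(line X) = 0.8·0.3936 / (0.8·0.3936 + 0.35·0.6064) ≈ 0.5974
After 'pass': P(line X) = 0.8·0.5974 / (0.8·0.5974 + 0.35·0.4026) ≈ 0.7723

0.772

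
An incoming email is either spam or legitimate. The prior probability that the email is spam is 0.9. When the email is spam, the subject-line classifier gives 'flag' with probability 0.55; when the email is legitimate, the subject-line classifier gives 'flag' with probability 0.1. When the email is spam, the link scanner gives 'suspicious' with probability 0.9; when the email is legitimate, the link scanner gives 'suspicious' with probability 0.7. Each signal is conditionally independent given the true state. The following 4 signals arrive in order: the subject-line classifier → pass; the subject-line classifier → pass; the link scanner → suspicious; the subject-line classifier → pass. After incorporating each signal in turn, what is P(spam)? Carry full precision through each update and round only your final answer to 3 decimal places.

0.591

After the subject-line classifier='pass': P(spam) = 0.45·0.9000 / (0.45·0.9000 + 0.9·0.1000) ≈ 0.8182
After the subject-line classifier='pass': P(spam) = 0.45·0.8182 / (0.45·0.8182 + 0.9·0.1818) ≈ 0.6923
After the link scanner='suspicious': P(spam) = 0.9·0.6923 / (0.9·0.6923 + 0.7·0.3077) ≈ 0.7431
After the subject-line classifier='pass': P(spam) = 0.45·0.7431 / (0.45·0.7431 + 0.9·0.2569) ≈ 0.5912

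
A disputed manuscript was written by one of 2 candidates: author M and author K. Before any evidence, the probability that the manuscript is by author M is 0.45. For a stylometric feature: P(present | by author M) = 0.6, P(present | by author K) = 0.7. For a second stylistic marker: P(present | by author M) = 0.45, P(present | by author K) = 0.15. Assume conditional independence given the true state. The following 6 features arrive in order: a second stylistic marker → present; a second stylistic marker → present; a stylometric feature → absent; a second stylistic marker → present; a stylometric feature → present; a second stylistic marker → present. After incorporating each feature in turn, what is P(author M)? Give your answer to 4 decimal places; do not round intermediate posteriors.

After a second stylistic marker='present': P(author M) = 0.45·0.4500 / (0.45·0.4500 + 0.15·0.5500) ≈ 0.7105
After a second stylistic marker='present': P(author M) = 0.45·0.7105 / (0.45·0.7105 + 0.15·0.2895) ≈ 0.8804
After a stylometric feature='absent': P(author M) = 0.4·0.8804 / (0.4·0.8804 + 0.3·0.1196) ≈ 0.9076
After a second stylistic marker='present': P(author M) = 0.45·0.9076 / (0.45·0.9076 + 0.15·0.0924) ≈ 0.9672
After a stylometric feature='present': P(author M) = 0.6·0.9672 / (0.6·0.9672 + 0.7·0.0328) ≈ 0.9619
After a second stylistic marker='present': P(author M) = 0.45·0.9619 / (0.45·0.9619 + 0.15·0.0381) ≈ 0.9870

0.9870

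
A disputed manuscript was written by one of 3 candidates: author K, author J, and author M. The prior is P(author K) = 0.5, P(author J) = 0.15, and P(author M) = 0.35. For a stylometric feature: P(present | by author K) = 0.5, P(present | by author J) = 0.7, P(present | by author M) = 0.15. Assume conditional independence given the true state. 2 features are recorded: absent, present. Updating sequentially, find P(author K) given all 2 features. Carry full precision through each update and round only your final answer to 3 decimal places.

After 'absent': normaliser = 0.5·0.5000 + 0.3·0.1500 + 0.85·0.3500; P(author K) ≈ 0.4219, P(author J) ≈ 0.0759, P(author M) ≈ 0.5021
After 'present': normaliser = 0.5·0.4219 + 0.7·0.0759 + 0.15·0.5021; P(author K) ≈ 0.6215, P(author J) ≈ 0.1566, P(author M) ≈ 0.2219

0.622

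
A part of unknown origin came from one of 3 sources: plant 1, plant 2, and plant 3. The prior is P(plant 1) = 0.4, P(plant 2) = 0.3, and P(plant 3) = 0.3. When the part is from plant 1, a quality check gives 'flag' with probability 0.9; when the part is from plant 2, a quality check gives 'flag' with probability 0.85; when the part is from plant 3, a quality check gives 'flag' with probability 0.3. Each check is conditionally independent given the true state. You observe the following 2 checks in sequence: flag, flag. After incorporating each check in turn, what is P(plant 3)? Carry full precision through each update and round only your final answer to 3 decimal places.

Apply Bayes' rule sequentially, carrying P(plant 3) forward.
After 'flag': normaliser = 0.9·0.4000 + 0.85·0.3000 + 0.3·0.3000; P(plant 1) ≈ 0.5106, P(plant 2) ≈ 0.3617, P(plant 3) ≈ 0.1277
After 'flag': normaliser = 0.9·0.5106 + 0.85·0.3617 + 0.3·0.1277; P(plant 1) ≈ 0.5707, P(plant 2) ≈ 0.3818, P(plant 3) ≈ 0.0476

0.048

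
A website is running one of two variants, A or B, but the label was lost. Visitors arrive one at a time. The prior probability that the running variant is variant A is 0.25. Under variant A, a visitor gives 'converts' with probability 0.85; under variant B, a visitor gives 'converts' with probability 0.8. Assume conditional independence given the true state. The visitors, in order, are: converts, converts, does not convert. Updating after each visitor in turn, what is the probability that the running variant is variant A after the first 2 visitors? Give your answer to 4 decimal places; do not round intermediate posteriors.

After 'converts': P(A) = 0.85·0.2500 / (0.85·0.2500 + 0.8·0.7500) ≈ 0.2615
After 'converts': P(A) = 0.85·0.2615 / (0.85·0.2615 + 0.8·0.7385) ≈ 0.2734

0.2734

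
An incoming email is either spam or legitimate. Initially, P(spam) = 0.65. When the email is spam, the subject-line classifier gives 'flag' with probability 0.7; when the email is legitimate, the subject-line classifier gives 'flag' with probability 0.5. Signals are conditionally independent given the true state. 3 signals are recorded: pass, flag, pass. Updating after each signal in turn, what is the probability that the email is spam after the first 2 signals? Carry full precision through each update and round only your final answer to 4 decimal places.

After 'pass': P(spam) = 0.3·0.6500 / (0.3·0.6500 + 0.5·0.3500) ≈ 0.5270
After 'flag': P(spam) = 0.7·0.5270 / (0.7·0.5270 + 0.5·0.4730) ≈ 0.6094

0.6094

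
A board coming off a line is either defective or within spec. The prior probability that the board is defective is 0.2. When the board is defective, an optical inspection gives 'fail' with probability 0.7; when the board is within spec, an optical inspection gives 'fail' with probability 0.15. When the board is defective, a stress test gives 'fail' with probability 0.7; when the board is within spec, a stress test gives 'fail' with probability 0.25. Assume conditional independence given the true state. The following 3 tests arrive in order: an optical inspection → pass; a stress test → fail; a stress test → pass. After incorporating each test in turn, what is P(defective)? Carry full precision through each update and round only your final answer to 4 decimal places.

0.0899

After an optical inspection='pass': P(defective) = 0.3·0.2000 / (0.3·0.2000 + 0.85·0.8000) ≈ 0.0811
After a stress test='fail': P(defective) = 0.7·0.0811 / (0.7·0.0811 + 0.25·0.9189) ≈ 0.1981
After a stress test='pass': P(defective) = 0.3·0.1981 / (0.3·0.1981 + 0.75·0.8019) ≈ 0.0899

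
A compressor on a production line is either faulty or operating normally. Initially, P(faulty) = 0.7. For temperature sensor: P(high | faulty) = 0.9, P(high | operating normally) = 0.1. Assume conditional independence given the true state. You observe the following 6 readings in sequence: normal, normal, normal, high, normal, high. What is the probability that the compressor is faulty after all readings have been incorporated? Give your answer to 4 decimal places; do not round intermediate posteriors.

After 'normal': P(faulty) = 0.1·0.7000 / (0.1·0.7000 + 0.9·0.3000) ≈ 0.2059
After 'normal': P(faulty) = 0.1·0.2059 / (0.1·0.2059 + 0.9·0.7941) ≈ 0.0280
After 'normal': P(faulty) = 0.1·0.0280 / (0.1·0.0280 + 0.9·0.9720) ≈ 0.0032
After 'high': P(faulty) = 0.9·0.0032 / (0.9·0.0032 + 0.1·0.9968) ≈ 0.0280
After 'normal': P(faulty) = 0.1·0.0280 / (0.1·0.0280 + 0.9·0.9720) ≈ 0.0032
After 'high': P(faulty) = 0.9·0.0032 / (0.9·0.0032 + 0.1·0.9968) ≈ 0.0280

0.0280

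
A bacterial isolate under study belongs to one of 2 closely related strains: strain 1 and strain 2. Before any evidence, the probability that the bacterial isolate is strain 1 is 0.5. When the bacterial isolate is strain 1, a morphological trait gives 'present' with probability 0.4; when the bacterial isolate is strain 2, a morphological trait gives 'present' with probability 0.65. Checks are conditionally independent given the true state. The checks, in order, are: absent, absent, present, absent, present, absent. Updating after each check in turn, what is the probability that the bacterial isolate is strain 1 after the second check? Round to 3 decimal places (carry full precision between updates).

After 'absent': P(strain 1) = 0.6·0.5000 / (0.6·0.5000 + 0.35·0.5000) ≈ 0.6316
After 'absent': P(strain 1) = 0.6·0.6316 / (0.6·0.6316 + 0.35·0.3684) ≈ 0.7461

0.746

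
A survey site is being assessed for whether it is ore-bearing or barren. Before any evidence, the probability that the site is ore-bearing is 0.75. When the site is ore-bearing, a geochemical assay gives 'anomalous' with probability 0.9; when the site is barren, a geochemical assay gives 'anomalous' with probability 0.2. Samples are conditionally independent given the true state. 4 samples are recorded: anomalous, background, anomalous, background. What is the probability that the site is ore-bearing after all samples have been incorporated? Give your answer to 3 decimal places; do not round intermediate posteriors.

0.487

After 'anomalous': P(ore) = 0.9·0.7500 / (0.9·0.7500 + 0.2·0.2500) ≈ 0.9310
After 'background': P(ore) = 0.1·0.9310 / (0.1·0.9310 + 0.8·0.0690) ≈ 0.6279
After 'anomalous': P(ore) = 0.9·0.6279 / (0.9·0.6279 + 0.2·0.3721) ≈ 0.8836
After 'background': P(ore) = 0.1·0.8836 / (0.1·0.8836 + 0.8·0.1164) ≈ 0.4870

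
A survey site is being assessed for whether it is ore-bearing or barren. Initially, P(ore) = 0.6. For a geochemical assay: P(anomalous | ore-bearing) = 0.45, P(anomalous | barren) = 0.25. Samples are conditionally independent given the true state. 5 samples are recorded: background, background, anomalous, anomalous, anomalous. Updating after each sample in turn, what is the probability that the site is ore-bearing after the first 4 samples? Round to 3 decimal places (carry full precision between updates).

0.723

Apply Bayes' rule sequentially, carrying P(ore) forward.
After 'background': P(ore) = 0.55·0.6000 / (0.55·0.6000 + 0.75·0.4000) ≈ 0.5238
After 'background': P(ore) = 0.55·0.5238 / (0.55·0.5238 + 0.75·0.4762) ≈ 0.4465
After 'anomalous': P(ore) = 0.45·0.4465 / (0.45·0.4465 + 0.25·0.5535) ≈ 0.5922
After 'anomalous': P(ore) = 0.45·0.5922 / (0.45·0.5922 + 0.25·0.4078) ≈ 0.7233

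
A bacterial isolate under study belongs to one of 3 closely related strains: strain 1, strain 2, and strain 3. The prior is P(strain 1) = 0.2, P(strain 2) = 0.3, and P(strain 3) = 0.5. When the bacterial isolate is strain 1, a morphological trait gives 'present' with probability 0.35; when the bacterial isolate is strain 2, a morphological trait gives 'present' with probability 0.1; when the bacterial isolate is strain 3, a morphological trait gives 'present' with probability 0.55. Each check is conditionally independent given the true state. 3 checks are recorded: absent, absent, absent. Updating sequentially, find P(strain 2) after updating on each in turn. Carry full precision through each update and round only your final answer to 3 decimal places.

Apply Bayes' rule sequentially, carrying P(strain 2) forward.
After 'absent': normaliser = 0.65·0.2000 + 0.9·0.3000 + 0.45·0.5000; P(strain 1) ≈ 0.2080, P(strain 2) ≈ 0.4320, P(strain 3) ≈ 0.3600
After 'absent': normaliser = 0.65·0.2080 + 0.9·0.4320 + 0.45·0.3600; P(strain 1) ≈ 0.1971, P(strain 2) ≈ 0.5668, P(strain 3) ≈ 0.2362
After 'absent': normaliser = 0.65·0.1971 + 0.9·0.5668 + 0.45·0.2362; P(strain 1) ≈ 0.1721, P(strain 2) ≈ 0.6852, P(strain 3) ≈ 0.1427

0.685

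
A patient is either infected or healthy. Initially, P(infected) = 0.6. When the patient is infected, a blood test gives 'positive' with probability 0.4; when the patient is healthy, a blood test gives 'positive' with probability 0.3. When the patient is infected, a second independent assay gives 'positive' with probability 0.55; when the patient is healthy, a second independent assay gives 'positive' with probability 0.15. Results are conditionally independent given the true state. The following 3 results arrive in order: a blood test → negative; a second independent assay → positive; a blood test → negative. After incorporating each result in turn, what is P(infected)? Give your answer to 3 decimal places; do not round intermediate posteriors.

0.802

Apply Bayes' rule sequentially, carrying P(infected) forward.
After a blood test='negative': P(infected) = 0.6·0.6000 / (0.6·0.6000 + 0.7·0.4000) ≈ 0.5625
After a second independent assay='positive': P(infected) = 0.55·0.5625 / (0.55·0.5625 + 0.15·0.4375) ≈ 0.8250
After a blood test='negative': P(infected) = 0.6·0.8250 / (0.6·0.8250 + 0.7·0.1750) ≈ 0.8016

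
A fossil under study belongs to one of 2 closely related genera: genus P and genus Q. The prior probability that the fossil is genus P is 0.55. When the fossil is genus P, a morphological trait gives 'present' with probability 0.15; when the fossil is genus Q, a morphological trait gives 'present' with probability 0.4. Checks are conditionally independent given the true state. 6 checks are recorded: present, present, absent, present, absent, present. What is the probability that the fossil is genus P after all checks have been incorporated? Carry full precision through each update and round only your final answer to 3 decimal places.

After 'present': P(genus P) = 0.15·0.5500 / (0.15·0.5500 + 0.4·0.4500) ≈ 0.3143
After 'present': P(genus P) = 0.15·0.3143 / (0.15·0.3143 + 0.4·0.6857) ≈ 0.1467
After 'absent': P(genus P) = 0.85·0.1467 / (0.85·0.1467 + 0.6·0.8533) ≈ 0.1958
After 'present': P(genus P) = 0.15·0.1958 / (0.15·0.1958 + 0.4·0.8042) ≈ 0.0837
After 'absent': P(genus P) = 0.85·0.0837 / (0.85·0.0837 + 0.6·0.9163) ≈ 0.1145
After 'present': P(genus P) = 0.15·0.1145 / (0.15·0.1145 + 0.4·0.8855) ≈ 0.0463

0.046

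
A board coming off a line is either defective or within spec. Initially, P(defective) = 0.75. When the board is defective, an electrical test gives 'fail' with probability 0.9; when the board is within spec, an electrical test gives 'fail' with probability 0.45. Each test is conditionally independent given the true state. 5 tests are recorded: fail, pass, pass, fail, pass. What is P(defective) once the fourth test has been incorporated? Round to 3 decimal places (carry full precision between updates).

0.284

After 'fail': P(defective) = 0.9·0.7500 / (0.9·0.7500 + 0.45·0.2500) ≈ 0.8571
After 'pass': P(defective) = 0.1·0.8571 / (0.1·0.8571 + 0.55·0.1429) ≈ 0.5217
After 'pass': P(defective) = 0.1·0.5217 / (0.1·0.5217 + 0.55·0.4783) ≈ 0.1655
After 'fail': P(defective) = 0.9·0.1655 / (0.9·0.1655 + 0.45·0.8345) ≈ 0.2840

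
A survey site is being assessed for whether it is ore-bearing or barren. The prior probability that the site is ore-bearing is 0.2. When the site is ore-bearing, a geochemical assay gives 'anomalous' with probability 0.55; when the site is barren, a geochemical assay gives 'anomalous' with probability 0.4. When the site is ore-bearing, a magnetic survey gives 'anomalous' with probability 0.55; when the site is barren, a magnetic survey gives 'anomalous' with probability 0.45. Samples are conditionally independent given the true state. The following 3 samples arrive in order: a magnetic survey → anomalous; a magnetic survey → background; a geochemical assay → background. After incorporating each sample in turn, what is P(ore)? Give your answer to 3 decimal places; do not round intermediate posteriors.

0.158

After a magnetic survey='anomalous': P(ore) = 0.55·0.2000 / (0.55·0.2000 + 0.45·0.8000) ≈ 0.2340
After a magnetic survey='background': P(ore) = 0.45·0.2340 / (0.45·0.2340 + 0.55·0.7660) ≈ 0.2000
After a geochemical assay='background': P(ore) = 0.45·0.2000 / (0.45·0.2000 + 0.6·0.8000) ≈ 0.1579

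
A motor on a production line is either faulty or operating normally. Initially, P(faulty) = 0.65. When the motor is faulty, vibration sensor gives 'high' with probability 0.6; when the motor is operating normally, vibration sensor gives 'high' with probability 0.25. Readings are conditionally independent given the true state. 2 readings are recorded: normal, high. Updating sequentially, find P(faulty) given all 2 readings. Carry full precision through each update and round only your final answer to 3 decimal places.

After 'normal': P(faulty) = 0.4·0.6500 / (0.4·0.6500 + 0.75·0.3500) ≈ 0.4976
After 'high': P(faulty) = 0.6·0.4976 / (0.6·0.4976 + 0.25·0.5024) ≈ 0.7039

0.704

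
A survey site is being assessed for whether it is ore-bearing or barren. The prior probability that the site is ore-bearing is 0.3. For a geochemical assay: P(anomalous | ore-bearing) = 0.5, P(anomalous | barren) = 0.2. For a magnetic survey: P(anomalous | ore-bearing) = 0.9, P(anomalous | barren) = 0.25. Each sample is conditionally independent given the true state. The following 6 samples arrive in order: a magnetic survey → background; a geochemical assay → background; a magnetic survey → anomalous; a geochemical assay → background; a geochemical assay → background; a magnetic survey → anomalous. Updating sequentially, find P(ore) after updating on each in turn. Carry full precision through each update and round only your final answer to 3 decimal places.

After a magnetic survey='background': P(ore) = 0.1·0.3000 / (0.1·0.3000 + 0.75·0.7000) ≈ 0.0541
After a geochemical assay='background': P(ore) = 0.5·0.0541 / (0.5·0.0541 + 0.8·0.9459) ≈ 0.0345
After a magnetic survey='anomalous': P(ore) = 0.9·0.0345 / (0.9·0.0345 + 0.25·0.9655) ≈ 0.1139
After a geochemical assay='background': P(ore) = 0.5·0.1139 / (0.5·0.1139 + 0.8·0.8861) ≈ 0.0744
After a geochemical assay='background': P(ore) = 0.5·0.0744 / (0.5·0.0744 + 0.8·0.9256) ≈ 0.0478
After a magnetic survey='anomalous': P(ore) = 0.9·0.0478 / (0.9·0.0478 + 0.25·0.9522) ≈ 0.1531

0.153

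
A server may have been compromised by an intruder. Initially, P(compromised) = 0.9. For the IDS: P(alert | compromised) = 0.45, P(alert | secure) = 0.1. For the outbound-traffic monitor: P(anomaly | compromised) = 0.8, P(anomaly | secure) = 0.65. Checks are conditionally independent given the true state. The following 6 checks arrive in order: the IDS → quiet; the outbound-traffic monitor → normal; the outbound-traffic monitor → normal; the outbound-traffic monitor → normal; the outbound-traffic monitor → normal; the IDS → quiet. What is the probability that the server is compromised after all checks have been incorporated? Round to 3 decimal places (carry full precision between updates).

0.264

Apply Bayes' rule sequentially, carrying P(compromised) forward.
After the IDS='quiet': P(compromised) = 0.55·0.9000 / (0.55·0.9000 + 0.9·0.1000) ≈ 0.8462
After the outbound-traffic monitor='normal': P(compromised) = 0.2·0.8462 / (0.2·0.8462 + 0.35·0.1538) ≈ 0.7586
After the outbound-traffic monitor='normal': P(compromised) = 0.2·0.7586 / (0.2·0.7586 + 0.35·0.2414) ≈ 0.6423
After the outbound-traffic monitor='normal': P(compromised) = 0.2·0.6423 / (0.2·0.6423 + 0.35·0.3577) ≈ 0.5065
After the outbound-traffic monitor='normal': P(compromised) = 0.2·0.5065 / (0.2·0.5065 + 0.35·0.4935) ≈ 0.3697
After the IDS='quiet': P(compromised) = 0.55·0.3697 / (0.55·0.3697 + 0.9·0.6303) ≈ 0.2638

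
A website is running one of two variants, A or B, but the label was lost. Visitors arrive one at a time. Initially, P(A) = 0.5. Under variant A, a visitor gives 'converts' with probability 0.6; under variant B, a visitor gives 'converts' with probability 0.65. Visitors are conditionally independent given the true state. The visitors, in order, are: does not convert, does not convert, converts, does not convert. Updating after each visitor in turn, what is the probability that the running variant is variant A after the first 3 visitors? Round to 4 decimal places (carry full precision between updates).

After 'does not convert': P(A) = 0.4·0.5000 / (0.4·0.5000 + 0.35·0.5000) ≈ 0.5333
After 'does not convert': P(A) = 0.4·0.5333 / (0.4·0.5333 + 0.35·0.4667) ≈ 0.5664
After 'converts': P(A) = 0.6·0.5664 / (0.6·0.5664 + 0.65·0.4336) ≈ 0.5466

0.5466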